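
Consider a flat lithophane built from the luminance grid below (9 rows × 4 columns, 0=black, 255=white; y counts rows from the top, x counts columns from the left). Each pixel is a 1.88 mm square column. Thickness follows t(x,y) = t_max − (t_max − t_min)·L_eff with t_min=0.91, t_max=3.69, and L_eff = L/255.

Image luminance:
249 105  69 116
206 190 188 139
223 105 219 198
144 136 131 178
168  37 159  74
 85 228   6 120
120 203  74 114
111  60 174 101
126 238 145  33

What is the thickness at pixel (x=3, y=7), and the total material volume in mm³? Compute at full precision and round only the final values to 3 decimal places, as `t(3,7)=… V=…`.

t(3,7)=2.589 V=277.929

span = t_max - t_min = 3.69 - 0.91 = 2.780
L(3,7) = 101, L_eff = 101/255 = 0.396078
t(3,7) = 3.69 - 2.780·0.396078 = 2.589
Σt over all 9·4 pixels = 501301/6375 ≈ 78.6354510
V = pitch²·Σt = 1.88²·501301/6375 = 277.929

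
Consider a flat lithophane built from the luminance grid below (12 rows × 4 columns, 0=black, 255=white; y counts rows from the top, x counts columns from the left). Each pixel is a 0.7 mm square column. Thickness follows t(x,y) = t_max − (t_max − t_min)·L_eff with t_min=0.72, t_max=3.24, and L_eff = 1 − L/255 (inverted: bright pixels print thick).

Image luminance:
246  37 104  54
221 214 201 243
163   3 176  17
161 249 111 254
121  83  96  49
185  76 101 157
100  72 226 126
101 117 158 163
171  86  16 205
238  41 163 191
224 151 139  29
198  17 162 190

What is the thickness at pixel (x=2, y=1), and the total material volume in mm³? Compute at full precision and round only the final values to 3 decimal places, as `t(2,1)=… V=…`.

t(2,1)=2.706 V=48.923

span = t_max - t_min = 3.24 - 0.72 = 2.520
L(2,1) = 201, L_eff = 1 - 201/255 = 0.211765 (inverted)
t(2,1) = 3.24 - 2.520·0.211765 = 2.706
Σt over all 12·4 pixels = 212166/2125 ≈ 99.8428235
V = pitch²·Σt = 0.7²·212166/2125 = 48.923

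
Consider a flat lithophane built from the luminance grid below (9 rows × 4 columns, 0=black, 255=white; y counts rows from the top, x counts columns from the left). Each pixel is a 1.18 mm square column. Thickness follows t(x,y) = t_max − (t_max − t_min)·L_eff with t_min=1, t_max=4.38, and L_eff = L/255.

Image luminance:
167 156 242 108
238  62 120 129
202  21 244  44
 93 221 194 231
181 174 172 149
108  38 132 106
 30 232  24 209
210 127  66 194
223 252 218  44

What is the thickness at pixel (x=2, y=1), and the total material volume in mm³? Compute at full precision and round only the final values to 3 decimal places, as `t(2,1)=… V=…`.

t(2,1)=2.789 V=120.610

span = t_max - t_min = 4.38 - 1 = 3.380
L(2,1) = 120, L_eff = 120/255 = 0.470588
t(2,1) = 4.38 - 3.380·0.470588 = 2.789
Σt over all 9·4 pixels = 368137/4250 ≈ 86.6204706
V = pitch²·Σt = 1.18²·368137/4250 = 120.610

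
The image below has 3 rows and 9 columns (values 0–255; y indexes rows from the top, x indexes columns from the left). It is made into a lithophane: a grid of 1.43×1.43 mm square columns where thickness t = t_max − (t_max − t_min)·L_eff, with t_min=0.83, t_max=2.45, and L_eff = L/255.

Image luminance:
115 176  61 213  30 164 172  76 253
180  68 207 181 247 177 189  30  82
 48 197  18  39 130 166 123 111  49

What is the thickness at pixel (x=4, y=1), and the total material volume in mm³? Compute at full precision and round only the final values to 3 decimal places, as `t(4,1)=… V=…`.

span = t_max - t_min = 2.45 - 0.83 = 1.620
L(4,1) = 247, L_eff = 247/255 = 0.968627
t(4,1) = 2.45 - 1.620·0.968627 = 0.881
Σt over all 3·9 pixels = 43.902
V = pitch²·Σt = 1.43²·43.902 = 89.775

t(4,1)=0.881 V=89.775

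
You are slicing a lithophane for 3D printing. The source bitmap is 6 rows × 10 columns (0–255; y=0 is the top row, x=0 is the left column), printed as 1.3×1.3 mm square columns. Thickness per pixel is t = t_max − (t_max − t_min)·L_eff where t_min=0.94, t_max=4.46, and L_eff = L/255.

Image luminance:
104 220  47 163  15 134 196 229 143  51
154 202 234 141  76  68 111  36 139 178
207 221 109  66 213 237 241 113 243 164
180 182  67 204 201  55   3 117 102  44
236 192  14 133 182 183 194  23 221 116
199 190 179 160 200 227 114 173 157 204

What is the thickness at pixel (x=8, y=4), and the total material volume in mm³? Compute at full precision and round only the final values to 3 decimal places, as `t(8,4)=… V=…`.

t(8,4)=1.409 V=244.456

span = t_max - t_min = 4.46 - 0.94 = 3.520
L(8,4) = 221, L_eff = 221/255 = 0.866667
t(8,4) = 4.46 - 3.520·0.866667 = 1.409
Σt over all 6·10 pixels = 307378/2125 ≈ 144.6484706
V = pitch²·Σt = 1.3²·307378/2125 = 244.456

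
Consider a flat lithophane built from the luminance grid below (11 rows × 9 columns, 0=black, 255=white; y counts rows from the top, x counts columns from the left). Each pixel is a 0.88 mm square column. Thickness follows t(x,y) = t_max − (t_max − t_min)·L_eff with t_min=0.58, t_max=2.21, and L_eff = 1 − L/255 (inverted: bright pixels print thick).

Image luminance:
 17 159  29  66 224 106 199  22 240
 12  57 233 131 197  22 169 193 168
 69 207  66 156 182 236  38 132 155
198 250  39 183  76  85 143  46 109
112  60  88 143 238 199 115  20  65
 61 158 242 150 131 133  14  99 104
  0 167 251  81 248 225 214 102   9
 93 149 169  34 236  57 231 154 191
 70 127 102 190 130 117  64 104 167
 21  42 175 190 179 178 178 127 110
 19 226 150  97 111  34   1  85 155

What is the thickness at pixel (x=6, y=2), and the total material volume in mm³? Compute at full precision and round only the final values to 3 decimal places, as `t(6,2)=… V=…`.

span = t_max - t_min = 2.21 - 0.58 = 1.630
L(6,2) = 38, L_eff = 1 - 38/255 = 0.850980 (inverted)
t(6,2) = 2.21 - 1.630·0.850980 = 0.823
Σt over all 11·9 pixels = 875672/6375 ≈ 137.3603137
V = pitch²·Σt = 0.88²·875672/6375 = 106.372

t(6,2)=0.823 V=106.372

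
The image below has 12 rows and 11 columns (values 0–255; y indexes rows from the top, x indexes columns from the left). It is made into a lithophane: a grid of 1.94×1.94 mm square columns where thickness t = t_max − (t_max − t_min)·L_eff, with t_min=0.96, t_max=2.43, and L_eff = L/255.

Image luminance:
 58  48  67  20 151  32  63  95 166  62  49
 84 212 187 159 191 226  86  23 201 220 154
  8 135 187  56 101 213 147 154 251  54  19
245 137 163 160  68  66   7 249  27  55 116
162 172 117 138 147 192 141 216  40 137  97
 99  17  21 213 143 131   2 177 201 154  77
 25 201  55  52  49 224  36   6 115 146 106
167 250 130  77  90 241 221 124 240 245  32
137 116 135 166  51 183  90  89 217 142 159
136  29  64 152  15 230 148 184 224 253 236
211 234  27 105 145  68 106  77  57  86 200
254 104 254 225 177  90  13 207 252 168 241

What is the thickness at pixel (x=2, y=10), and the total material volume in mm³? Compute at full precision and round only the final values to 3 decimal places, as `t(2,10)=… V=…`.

t(2,10)=2.274 V=832.847

span = t_max - t_min = 2.43 - 0.96 = 1.470
L(2,10) = 27, L_eff = 27/255 = 0.105882
t(2,10) = 2.43 - 1.470·0.105882 = 2.274
Σt over all 12·11 pixels = 221.29
V = pitch²·Σt = 1.94²·221.29 = 832.847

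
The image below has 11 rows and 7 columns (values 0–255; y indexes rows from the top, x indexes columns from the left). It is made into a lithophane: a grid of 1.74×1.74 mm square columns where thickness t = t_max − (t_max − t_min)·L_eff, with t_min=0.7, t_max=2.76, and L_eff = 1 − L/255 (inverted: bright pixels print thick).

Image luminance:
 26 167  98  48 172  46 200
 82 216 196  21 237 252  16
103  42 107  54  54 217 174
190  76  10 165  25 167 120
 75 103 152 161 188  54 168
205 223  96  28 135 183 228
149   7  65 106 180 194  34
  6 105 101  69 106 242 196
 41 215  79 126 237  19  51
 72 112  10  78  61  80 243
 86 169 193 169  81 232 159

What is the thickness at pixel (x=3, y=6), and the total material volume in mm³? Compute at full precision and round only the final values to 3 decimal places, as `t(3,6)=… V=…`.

span = t_max - t_min = 2.76 - 0.7 = 2.060
L(3,6) = 106, L_eff = 1 - 106/255 = 0.584314 (inverted)
t(3,6) = 2.76 - 2.060·0.584314 = 1.556
Σt over all 11·7 pixels = 825292/6375 ≈ 129.4575686
V = pitch²·Σt = 1.74²·825292/6375 = 391.946

t(3,6)=1.556 V=391.946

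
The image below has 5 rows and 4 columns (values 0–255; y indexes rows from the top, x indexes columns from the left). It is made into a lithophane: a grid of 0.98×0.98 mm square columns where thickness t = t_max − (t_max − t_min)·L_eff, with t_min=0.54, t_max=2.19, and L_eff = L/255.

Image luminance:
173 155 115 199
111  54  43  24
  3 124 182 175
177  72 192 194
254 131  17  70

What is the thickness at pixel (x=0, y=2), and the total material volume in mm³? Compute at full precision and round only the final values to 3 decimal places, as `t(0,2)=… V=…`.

t(0,2)=2.171 V=26.747

span = t_max - t_min = 2.19 - 0.54 = 1.650
L(0,2) = 3, L_eff = 3/255 = 0.011765
t(0,2) = 2.19 - 1.650·0.011765 = 2.171
Σt over all 5·4 pixels = 27.85
V = pitch²·Σt = 0.98²·27.85 = 26.747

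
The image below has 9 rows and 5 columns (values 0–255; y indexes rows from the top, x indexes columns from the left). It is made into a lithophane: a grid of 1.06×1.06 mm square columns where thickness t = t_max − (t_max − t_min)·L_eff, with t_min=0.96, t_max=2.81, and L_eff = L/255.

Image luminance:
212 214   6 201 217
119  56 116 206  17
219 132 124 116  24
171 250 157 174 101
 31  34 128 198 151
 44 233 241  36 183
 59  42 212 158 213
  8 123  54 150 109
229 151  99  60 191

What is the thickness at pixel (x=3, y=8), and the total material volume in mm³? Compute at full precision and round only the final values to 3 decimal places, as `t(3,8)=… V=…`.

t(3,8)=2.375 V=93.422

span = t_max - t_min = 2.81 - 0.96 = 1.850
L(3,8) = 60, L_eff = 60/255 = 0.235294
t(3,8) = 2.81 - 1.850·0.235294 = 2.375
Σt over all 9·5 pixels = 212021/2550 ≈ 83.1454902
V = pitch²·Σt = 1.06²·212021/2550 = 93.422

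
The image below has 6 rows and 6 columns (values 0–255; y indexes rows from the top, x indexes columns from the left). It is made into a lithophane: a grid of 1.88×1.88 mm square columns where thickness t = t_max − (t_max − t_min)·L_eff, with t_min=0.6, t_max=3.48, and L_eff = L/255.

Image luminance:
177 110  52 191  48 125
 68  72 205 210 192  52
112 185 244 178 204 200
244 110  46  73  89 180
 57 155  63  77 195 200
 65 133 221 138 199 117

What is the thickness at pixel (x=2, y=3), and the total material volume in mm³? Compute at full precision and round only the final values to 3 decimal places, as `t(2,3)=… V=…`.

span = t_max - t_min = 3.48 - 0.6 = 2.880
L(2,3) = 46, L_eff = 46/255 = 0.180392
t(2,3) = 3.48 - 2.880·0.180392 = 2.960
Σt over all 6·6 pixels = 146532/2125 ≈ 68.9562353
V = pitch²·Σt = 1.88²·146532/2125 = 243.719

t(2,3)=2.960 V=243.719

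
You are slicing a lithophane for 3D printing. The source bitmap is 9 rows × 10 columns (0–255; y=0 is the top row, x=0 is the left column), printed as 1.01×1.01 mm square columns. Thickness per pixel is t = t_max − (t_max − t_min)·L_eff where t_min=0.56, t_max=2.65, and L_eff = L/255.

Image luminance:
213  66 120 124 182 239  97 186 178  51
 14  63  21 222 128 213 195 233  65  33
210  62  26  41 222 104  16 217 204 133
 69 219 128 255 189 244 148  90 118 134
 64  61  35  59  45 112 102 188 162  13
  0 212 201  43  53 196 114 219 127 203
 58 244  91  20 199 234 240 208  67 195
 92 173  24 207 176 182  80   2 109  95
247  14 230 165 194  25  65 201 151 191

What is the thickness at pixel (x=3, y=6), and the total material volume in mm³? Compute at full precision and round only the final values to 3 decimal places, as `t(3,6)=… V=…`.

t(3,6)=2.486 V=144.135

span = t_max - t_min = 2.65 - 0.56 = 2.090
L(3,6) = 20, L_eff = 20/255 = 0.078431
t(3,6) = 2.65 - 2.090·0.078431 = 2.486
Σt over all 9·10 pixels = 360301/2550 ≈ 141.2945098
V = pitch²·Σt = 1.01²·360301/2550 = 144.135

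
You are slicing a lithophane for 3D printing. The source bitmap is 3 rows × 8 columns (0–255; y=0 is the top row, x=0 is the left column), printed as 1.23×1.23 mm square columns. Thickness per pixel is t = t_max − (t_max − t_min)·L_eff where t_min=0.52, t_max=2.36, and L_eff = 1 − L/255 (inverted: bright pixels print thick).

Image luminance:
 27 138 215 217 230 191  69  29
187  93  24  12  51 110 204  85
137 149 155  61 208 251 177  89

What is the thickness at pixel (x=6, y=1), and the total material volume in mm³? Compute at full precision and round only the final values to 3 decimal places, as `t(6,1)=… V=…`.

t(6,1)=1.992 V=52.821

span = t_max - t_min = 2.36 - 0.52 = 1.840
L(6,1) = 204, L_eff = 1 - 204/255 = 0.200000 (inverted)
t(6,1) = 2.36 - 1.840·0.200000 = 1.992
Σt over all 3·8 pixels = 222574/6375 ≈ 34.9135686
V = pitch²·Σt = 1.23²·222574/6375 = 52.821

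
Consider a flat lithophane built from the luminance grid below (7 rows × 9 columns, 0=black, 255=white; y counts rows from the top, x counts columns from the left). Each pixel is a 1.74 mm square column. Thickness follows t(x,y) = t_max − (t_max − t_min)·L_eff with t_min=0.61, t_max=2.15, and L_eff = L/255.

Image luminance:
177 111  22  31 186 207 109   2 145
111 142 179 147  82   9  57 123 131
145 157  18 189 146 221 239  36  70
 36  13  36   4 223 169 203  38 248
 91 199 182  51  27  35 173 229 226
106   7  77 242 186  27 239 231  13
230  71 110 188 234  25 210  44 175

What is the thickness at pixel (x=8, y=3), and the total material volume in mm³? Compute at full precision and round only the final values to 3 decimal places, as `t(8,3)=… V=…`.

span = t_max - t_min = 2.15 - 0.61 = 1.540
L(8,3) = 248, L_eff = 248/255 = 0.972549
t(8,3) = 2.15 - 1.540·0.972549 = 0.652
Σt over all 7·9 pixels = 450863/5100 ≈ 88.4045098
V = pitch²·Σt = 1.74²·450863/5100 = 267.653

t(8,3)=0.652 V=267.653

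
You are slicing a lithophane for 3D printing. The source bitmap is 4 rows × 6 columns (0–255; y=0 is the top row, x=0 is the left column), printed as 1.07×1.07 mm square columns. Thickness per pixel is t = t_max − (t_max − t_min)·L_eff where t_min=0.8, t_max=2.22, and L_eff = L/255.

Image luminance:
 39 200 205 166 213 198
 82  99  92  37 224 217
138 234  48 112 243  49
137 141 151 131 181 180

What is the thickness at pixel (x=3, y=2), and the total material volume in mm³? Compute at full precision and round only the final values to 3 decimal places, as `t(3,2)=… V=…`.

t(3,2)=1.596 V=38.578

span = t_max - t_min = 2.22 - 0.8 = 1.420
L(3,2) = 112, L_eff = 112/255 = 0.439216
t(3,2) = 2.22 - 1.420·0.439216 = 1.596
Σt over all 4·6 pixels = 429613/12750 ≈ 33.6951373
V = pitch²·Σt = 1.07²·429613/12750 = 38.578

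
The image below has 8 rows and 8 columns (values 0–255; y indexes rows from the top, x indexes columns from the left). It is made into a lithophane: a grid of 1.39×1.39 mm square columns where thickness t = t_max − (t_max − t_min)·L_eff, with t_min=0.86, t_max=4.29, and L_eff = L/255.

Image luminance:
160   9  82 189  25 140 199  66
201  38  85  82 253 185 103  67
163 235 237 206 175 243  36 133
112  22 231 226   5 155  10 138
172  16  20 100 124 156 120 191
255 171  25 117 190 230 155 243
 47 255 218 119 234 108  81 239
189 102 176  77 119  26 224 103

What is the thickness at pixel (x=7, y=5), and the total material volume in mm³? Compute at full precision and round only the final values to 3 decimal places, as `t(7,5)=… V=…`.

t(7,5)=1.021 V=301.439

span = t_max - t_min = 4.29 - 0.86 = 3.430
L(7,5) = 243, L_eff = 243/255 = 0.952941
t(7,5) = 4.29 - 3.430·0.952941 = 1.021
Σt over all 8·8 pixels = 3978421/25500 ≈ 156.0165098
V = pitch²·Σt = 1.39²·3978421/25500 = 301.439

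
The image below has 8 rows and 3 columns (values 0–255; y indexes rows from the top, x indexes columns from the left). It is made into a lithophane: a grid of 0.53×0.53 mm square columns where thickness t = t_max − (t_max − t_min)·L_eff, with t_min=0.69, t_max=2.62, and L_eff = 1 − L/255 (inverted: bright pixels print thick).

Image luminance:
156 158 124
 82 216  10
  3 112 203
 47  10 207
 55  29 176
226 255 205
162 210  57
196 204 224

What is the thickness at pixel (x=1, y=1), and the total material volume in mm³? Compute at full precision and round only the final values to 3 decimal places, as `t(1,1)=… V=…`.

t(1,1)=2.325 V=11.725

span = t_max - t_min = 2.62 - 0.69 = 1.930
L(1,1) = 216, L_eff = 1 - 216/255 = 0.152941 (inverted)
t(1,1) = 2.62 - 1.930·0.152941 = 2.325
Σt over all 8·3 pixels = 354797/8500 ≈ 41.7408235
V = pitch²·Σt = 0.53²·354797/8500 = 11.725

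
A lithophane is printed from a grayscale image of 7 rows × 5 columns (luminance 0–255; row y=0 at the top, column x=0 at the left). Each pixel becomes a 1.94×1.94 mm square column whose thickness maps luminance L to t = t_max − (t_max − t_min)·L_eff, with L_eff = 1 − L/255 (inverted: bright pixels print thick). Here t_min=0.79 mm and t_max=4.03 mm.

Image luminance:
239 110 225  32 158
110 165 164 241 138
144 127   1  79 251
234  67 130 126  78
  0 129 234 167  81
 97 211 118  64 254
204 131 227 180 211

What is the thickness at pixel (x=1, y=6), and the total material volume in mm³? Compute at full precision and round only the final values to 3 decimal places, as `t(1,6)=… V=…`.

t(1,6)=2.454 V=349.236

span = t_max - t_min = 4.03 - 0.79 = 3.240
L(1,6) = 131, L_eff = 1 - 131/255 = 0.486275 (inverted)
t(1,6) = 4.03 - 3.240·0.486275 = 2.454
Σt over all 7·5 pixels = 788741/8500 ≈ 92.7930588
V = pitch²·Σt = 1.94²·788741/8500 = 349.236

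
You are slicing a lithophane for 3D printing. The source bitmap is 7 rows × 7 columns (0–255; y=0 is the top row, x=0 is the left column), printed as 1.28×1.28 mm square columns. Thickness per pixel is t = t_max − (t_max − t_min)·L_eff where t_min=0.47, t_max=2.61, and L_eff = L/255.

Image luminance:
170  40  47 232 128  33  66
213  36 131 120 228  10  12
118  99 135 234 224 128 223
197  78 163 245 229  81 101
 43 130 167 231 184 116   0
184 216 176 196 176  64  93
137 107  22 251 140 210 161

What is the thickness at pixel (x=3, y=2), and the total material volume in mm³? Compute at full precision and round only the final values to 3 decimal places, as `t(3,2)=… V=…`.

span = t_max - t_min = 2.61 - 0.47 = 2.140
L(3,2) = 234, L_eff = 234/255 = 0.917647
t(3,2) = 2.61 - 2.140·0.917647 = 0.646
Σt over all 7·7 pixels = 364409/5100 ≈ 71.4527451
V = pitch²·Σt = 1.28²·364409/5100 = 117.068

t(3,2)=0.646 V=117.068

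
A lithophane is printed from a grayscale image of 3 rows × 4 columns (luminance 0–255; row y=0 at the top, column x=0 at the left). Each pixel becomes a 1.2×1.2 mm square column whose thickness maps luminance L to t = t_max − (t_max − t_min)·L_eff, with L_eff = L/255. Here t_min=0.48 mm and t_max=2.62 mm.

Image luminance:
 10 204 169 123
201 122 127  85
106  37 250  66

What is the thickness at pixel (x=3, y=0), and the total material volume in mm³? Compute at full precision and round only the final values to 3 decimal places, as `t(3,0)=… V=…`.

span = t_max - t_min = 2.62 - 0.48 = 2.140
L(3,0) = 123, L_eff = 123/255 = 0.482353
t(3,0) = 2.62 - 2.140·0.482353 = 1.588
Σt over all 3·4 pixels = 8012/425 ≈ 18.8517647
V = pitch²·Σt = 1.2²·8012/425 = 27.147

t(3,0)=1.588 V=27.147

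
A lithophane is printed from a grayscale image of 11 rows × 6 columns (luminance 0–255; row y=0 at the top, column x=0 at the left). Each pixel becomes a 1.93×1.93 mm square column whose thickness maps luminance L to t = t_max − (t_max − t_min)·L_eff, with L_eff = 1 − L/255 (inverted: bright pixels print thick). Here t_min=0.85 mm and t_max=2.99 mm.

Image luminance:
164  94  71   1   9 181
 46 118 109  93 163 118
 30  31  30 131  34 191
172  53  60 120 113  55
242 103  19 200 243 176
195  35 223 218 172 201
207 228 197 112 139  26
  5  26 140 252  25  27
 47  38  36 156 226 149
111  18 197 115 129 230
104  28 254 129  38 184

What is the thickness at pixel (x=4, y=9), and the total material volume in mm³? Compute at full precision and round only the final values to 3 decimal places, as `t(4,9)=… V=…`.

t(4,9)=1.933 V=452.388

span = t_max - t_min = 2.99 - 0.85 = 2.140
L(4,9) = 129, L_eff = 1 - 129/255 = 0.494118 (inverted)
t(4,9) = 2.99 - 2.140·0.494118 = 1.933
Σt over all 11·6 pixels = 774242/6375 ≈ 121.4497255
V = pitch²·Σt = 1.93²·774242/6375 = 452.388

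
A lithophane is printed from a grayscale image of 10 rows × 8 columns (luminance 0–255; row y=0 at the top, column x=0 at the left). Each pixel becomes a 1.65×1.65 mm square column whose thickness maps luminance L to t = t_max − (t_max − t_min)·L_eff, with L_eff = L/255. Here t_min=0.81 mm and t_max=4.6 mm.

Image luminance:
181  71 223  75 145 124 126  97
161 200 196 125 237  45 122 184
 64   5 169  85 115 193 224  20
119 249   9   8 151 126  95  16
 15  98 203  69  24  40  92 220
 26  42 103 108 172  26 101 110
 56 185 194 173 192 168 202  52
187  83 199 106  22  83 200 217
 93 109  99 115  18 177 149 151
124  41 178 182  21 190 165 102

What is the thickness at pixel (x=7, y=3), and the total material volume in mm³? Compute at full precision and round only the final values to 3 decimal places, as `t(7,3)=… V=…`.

span = t_max - t_min = 4.6 - 0.81 = 3.790
L(7,3) = 16, L_eff = 16/255 = 0.062745
t(7,3) = 4.6 - 3.790·0.062745 = 4.362
Σt over all 10·8 pixels = 954947/4250 ≈ 224.6934118
V = pitch²·Σt = 1.65²·954947/4250 = 611.728

t(7,3)=4.362 V=611.728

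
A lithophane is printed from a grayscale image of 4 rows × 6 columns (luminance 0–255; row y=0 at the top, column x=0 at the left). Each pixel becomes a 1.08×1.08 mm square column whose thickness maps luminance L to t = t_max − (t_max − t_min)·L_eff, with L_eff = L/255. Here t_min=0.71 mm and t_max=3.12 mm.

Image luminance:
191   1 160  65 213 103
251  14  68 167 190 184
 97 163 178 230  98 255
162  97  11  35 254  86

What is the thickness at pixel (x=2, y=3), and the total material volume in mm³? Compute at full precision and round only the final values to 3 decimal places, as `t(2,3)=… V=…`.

span = t_max - t_min = 3.12 - 0.71 = 2.410
L(2,3) = 11, L_eff = 11/255 = 0.043137
t(2,3) = 3.12 - 2.410·0.043137 = 3.016
Σt over all 4·6 pixels = 373549/8500 ≈ 43.9469412
V = pitch²·Σt = 1.08²·373549/8500 = 51.260

t(2,3)=3.016 V=51.260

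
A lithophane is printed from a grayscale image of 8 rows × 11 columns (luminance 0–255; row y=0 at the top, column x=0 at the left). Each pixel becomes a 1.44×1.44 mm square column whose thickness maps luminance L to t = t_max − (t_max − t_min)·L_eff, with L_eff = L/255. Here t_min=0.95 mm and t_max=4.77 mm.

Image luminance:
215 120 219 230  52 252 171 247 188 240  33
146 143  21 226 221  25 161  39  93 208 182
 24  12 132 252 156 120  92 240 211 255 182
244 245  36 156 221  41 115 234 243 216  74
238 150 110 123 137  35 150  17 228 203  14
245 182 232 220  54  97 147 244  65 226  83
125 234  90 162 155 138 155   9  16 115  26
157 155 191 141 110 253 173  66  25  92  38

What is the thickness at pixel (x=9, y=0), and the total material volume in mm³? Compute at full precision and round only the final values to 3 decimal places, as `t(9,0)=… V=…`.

span = t_max - t_min = 4.77 - 0.95 = 3.820
L(9,0) = 240, L_eff = 240/255 = 0.941176
t(9,0) = 4.77 - 3.820·0.941176 = 1.175
Σt over all 8·11 pixels = 971657/4250 ≈ 228.6251765
V = pitch²·Σt = 1.44²·971657/4250 = 474.077

t(9,0)=1.175 V=474.077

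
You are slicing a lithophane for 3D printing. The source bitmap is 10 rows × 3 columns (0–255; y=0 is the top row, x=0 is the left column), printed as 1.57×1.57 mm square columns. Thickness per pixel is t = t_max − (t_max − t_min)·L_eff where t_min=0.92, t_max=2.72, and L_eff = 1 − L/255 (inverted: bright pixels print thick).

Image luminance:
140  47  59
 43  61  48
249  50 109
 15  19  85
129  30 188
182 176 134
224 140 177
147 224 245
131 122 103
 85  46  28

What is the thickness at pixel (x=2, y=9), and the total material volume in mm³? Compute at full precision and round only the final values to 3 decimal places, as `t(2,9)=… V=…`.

t(2,9)=1.118 V=127.815

span = t_max - t_min = 2.72 - 0.92 = 1.800
L(2,9) = 28, L_eff = 1 - 28/255 = 0.890196 (inverted)
t(2,9) = 2.72 - 1.800·0.890196 = 1.118
Σt over all 10·3 pixels = 22038/425 ≈ 51.8541176
V = pitch²·Σt = 1.57²·22038/425 = 127.815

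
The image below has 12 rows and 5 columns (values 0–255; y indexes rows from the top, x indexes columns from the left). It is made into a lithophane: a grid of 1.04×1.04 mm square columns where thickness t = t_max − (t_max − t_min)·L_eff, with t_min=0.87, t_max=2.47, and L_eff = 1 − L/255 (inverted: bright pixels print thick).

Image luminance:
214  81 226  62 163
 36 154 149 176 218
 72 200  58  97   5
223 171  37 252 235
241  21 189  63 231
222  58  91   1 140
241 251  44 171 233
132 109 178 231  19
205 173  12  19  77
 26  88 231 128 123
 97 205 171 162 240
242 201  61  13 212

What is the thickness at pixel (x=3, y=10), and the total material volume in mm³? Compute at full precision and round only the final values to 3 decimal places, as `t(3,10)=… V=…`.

t(3,10)=1.886 V=113.337

span = t_max - t_min = 2.47 - 0.87 = 1.600
L(3,10) = 162, L_eff = 1 - 162/255 = 0.364706 (inverted)
t(3,10) = 2.47 - 1.600·0.364706 = 1.886
Σt over all 12·5 pixels = 7859/75 ≈ 104.7866667
V = pitch²·Σt = 1.04²·7859/75 = 113.337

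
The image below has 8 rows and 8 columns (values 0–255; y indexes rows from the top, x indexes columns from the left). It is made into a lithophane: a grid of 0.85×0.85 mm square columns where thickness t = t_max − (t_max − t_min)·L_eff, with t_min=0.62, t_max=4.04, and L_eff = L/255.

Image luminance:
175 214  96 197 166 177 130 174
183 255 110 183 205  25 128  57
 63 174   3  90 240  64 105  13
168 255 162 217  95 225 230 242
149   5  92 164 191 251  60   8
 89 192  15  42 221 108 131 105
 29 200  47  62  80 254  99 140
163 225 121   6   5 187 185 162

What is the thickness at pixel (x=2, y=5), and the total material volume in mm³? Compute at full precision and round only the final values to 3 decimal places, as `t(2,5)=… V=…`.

t(2,5)=3.839 V=103.388

span = t_max - t_min = 4.04 - 0.62 = 3.420
L(2,5) = 15, L_eff = 15/255 = 0.058824
t(2,5) = 4.04 - 3.420·0.058824 = 3.839
Σt over all 8·8 pixels = 608167/4250 ≈ 143.0981176
V = pitch²·Σt = 0.85²·608167/4250 = 103.388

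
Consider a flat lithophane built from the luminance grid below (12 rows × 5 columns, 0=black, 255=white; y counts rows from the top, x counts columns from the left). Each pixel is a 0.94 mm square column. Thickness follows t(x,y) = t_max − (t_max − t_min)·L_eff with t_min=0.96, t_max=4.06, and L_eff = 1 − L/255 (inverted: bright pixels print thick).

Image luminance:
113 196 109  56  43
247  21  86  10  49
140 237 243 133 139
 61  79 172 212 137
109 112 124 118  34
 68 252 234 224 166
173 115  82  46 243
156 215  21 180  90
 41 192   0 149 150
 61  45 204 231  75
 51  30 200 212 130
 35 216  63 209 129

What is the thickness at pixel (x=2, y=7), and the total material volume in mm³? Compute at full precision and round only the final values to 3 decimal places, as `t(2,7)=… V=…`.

span = t_max - t_min = 4.06 - 0.96 = 3.100
L(2,7) = 21, L_eff = 1 - 21/255 = 0.917647 (inverted)
t(2,7) = 4.06 - 3.100·0.917647 = 1.215
Σt over all 12·5 pixels = 64098/425 ≈ 150.8188235
V = pitch²·Σt = 0.94²·64098/425 = 133.264

t(2,7)=1.215 V=133.264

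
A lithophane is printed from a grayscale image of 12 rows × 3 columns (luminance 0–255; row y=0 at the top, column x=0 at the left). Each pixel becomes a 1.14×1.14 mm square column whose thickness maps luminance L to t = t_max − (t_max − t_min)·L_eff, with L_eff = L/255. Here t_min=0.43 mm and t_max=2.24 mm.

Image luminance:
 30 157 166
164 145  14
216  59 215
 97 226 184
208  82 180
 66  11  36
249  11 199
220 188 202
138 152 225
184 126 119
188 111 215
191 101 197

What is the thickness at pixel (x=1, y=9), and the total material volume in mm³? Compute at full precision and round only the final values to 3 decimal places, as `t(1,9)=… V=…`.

span = t_max - t_min = 2.24 - 0.43 = 1.810
L(1,9) = 126, L_eff = 126/255 = 0.494118
t(1,9) = 2.24 - 1.810·0.494118 = 1.346
Σt over all 12·3 pixels = 275522/6375 ≈ 43.2191373
V = pitch²·Σt = 1.14²·275522/6375 = 56.168

t(1,9)=1.346 V=56.168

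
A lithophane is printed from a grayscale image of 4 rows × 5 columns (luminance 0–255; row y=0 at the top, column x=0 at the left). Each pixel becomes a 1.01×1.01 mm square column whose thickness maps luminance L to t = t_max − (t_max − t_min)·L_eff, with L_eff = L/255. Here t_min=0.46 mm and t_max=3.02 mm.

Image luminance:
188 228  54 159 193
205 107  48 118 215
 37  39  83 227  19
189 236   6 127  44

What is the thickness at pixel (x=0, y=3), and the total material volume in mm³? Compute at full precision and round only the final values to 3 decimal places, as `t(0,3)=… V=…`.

t(0,3)=1.123 V=35.786

span = t_max - t_min = 3.02 - 0.46 = 2.560
L(0,3) = 189, L_eff = 189/255 = 0.741176
t(0,3) = 3.02 - 2.560·0.741176 = 1.123
Σt over all 4·5 pixels = 223642/6375 ≈ 35.0810980
V = pitch²·Σt = 1.01²·223642/6375 = 35.786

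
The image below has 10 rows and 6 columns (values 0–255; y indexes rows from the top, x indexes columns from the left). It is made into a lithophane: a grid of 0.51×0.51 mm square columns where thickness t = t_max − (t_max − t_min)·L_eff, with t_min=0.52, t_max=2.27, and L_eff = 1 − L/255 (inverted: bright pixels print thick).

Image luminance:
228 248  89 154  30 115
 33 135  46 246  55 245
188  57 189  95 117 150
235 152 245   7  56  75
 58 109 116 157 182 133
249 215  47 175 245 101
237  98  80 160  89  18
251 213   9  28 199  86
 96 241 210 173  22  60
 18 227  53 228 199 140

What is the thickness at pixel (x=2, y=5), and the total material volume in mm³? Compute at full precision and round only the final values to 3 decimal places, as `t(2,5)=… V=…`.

span = t_max - t_min = 2.27 - 0.52 = 1.750
L(2,5) = 47, L_eff = 1 - 47/255 = 0.815686 (inverted)
t(2,5) = 2.27 - 1.750·0.815686 = 0.843
Σt over all 10·6 pixels = 7384/85 ≈ 86.8705882
V = pitch²·Σt = 0.51²·7384/85 = 22.595

t(2,5)=0.843 V=22.595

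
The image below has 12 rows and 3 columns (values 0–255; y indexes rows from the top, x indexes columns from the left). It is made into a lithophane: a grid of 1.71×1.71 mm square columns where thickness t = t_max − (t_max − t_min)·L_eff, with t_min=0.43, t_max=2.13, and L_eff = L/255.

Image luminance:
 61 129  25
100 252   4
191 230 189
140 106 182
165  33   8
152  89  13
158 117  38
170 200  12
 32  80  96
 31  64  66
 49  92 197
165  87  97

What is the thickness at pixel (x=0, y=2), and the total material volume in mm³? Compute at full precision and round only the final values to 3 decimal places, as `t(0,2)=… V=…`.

t(0,2)=0.857 V=149.753

span = t_max - t_min = 2.13 - 0.43 = 1.700
L(0,2) = 191, L_eff = 191/255 = 0.749020
t(0,2) = 2.13 - 1.700·0.749020 = 0.857
Σt over all 12·3 pixels = 3841/75 ≈ 51.2133333
V = pitch²·Σt = 1.71²·3841/75 = 149.753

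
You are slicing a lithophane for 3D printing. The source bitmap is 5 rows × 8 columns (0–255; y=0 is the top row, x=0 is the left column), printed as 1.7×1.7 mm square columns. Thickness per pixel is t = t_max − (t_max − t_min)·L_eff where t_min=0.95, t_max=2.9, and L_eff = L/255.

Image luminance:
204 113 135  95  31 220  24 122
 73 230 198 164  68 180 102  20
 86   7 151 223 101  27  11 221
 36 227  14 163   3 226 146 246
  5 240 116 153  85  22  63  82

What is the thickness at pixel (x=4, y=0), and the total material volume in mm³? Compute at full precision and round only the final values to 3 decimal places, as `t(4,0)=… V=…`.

span = t_max - t_min = 2.9 - 0.95 = 1.950
L(4,0) = 31, L_eff = 31/255 = 0.121569
t(4,0) = 2.9 - 1.950·0.121569 = 2.663
Σt over all 5·8 pixels = 136971/1700 ≈ 80.5711765
V = pitch²·Σt = 1.7²·136971/1700 = 232.851

t(4,0)=2.663 V=232.851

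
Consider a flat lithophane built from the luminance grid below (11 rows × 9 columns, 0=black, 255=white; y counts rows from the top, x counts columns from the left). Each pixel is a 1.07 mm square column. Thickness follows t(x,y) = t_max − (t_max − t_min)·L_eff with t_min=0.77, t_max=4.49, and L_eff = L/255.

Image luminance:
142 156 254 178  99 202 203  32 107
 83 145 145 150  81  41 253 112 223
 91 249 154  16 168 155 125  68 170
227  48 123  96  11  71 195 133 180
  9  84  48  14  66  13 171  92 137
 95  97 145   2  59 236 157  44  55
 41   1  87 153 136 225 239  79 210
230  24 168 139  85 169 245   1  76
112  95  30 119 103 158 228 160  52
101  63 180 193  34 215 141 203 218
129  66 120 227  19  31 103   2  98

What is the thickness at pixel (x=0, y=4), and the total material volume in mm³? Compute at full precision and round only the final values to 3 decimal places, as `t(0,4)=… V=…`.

t(0,4)=4.359 V=309.864

span = t_max - t_min = 4.49 - 0.77 = 3.720
L(0,4) = 9, L_eff = 9/255 = 0.035294
t(0,4) = 4.49 - 3.720·0.035294 = 4.359
Σt over all 11·9 pixels = 2300503/8500 ≈ 270.6474118
V = pitch²·Σt = 1.07²·2300503/8500 = 309.864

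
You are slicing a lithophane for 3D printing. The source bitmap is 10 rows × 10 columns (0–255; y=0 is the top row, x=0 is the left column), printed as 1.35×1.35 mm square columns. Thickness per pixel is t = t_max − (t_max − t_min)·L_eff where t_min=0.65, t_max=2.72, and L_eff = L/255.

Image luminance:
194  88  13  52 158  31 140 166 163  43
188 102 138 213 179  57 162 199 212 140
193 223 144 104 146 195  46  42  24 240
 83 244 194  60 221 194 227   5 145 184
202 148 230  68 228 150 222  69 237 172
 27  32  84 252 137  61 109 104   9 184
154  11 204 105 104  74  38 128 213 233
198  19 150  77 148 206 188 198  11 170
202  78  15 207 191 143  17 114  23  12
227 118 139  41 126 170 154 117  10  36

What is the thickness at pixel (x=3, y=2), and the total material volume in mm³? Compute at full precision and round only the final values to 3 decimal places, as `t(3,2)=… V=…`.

span = t_max - t_min = 2.72 - 0.65 = 2.070
L(3,2) = 104, L_eff = 104/255 = 0.407843
t(3,2) = 2.72 - 2.070·0.407843 = 1.876
Σt over all 10·10 pixels = 705913/4250 ≈ 166.0971765
V = pitch²·Σt = 1.35²·705913/4250 = 302.712

t(3,2)=1.876 V=302.712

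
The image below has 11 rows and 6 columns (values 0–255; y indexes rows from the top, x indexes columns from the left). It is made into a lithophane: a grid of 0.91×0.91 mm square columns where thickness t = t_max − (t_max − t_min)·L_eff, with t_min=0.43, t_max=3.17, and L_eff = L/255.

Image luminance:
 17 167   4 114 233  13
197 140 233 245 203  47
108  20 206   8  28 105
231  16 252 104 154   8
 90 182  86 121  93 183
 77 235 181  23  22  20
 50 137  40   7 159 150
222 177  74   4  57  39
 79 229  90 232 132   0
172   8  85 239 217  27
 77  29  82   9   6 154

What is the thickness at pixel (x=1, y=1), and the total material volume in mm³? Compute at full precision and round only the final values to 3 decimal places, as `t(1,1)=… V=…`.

t(1,1)=1.666 V=109.643

span = t_max - t_min = 3.17 - 0.43 = 2.740
L(1,1) = 140, L_eff = 140/255 = 0.549020
t(1,1) = 3.17 - 2.740·0.549020 = 1.666
Σt over all 11·6 pixels = 281357/2125 ≈ 132.4032941
V = pitch²·Σt = 0.91²·281357/2125 = 109.643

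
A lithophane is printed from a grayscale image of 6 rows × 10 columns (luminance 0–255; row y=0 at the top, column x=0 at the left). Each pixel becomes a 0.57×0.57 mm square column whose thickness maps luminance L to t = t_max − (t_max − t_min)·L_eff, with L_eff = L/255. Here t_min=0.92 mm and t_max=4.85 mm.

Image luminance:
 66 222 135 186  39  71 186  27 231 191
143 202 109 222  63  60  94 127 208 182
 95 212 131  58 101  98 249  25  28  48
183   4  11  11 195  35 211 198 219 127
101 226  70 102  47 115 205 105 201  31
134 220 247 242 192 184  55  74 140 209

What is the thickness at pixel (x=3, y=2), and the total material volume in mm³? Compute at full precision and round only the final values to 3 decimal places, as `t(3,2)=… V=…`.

t(3,2)=3.956 V=54.973

span = t_max - t_min = 4.85 - 0.92 = 3.930
L(3,2) = 58, L_eff = 58/255 = 0.227451
t(3,2) = 4.85 - 3.930·0.227451 = 3.956
Σt over all 6·10 pixels = 1438207/8500 ≈ 169.2008235
V = pitch²·Σt = 0.57²·1438207/8500 = 54.973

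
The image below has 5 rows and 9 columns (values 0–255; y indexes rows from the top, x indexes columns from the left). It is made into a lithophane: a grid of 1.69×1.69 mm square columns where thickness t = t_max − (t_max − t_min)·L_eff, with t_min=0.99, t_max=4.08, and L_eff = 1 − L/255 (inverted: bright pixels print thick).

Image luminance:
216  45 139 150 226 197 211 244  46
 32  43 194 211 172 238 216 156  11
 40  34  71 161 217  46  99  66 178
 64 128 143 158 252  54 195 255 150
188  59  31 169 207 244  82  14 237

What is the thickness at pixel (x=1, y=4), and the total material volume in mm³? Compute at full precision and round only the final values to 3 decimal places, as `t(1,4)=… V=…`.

span = t_max - t_min = 4.08 - 0.99 = 3.090
L(1,4) = 59, L_eff = 1 - 59/255 = 0.768627 (inverted)
t(1,4) = 4.08 - 3.090·0.768627 = 1.705
Σt over all 5·9 pixels = 513221/4250 ≈ 120.7578824
V = pitch²·Σt = 1.69²·513221/4250 = 344.897

t(1,4)=1.705 V=344.897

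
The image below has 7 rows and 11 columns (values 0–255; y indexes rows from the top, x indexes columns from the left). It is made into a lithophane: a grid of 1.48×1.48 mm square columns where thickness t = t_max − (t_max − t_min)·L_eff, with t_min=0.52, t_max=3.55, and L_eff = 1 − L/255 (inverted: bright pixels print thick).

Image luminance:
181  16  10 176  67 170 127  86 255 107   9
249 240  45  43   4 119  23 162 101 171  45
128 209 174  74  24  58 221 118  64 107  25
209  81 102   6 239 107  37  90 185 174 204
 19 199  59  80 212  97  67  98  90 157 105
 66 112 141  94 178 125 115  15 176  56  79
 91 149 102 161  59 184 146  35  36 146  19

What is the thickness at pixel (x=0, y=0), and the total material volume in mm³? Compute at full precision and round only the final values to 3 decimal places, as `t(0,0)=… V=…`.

span = t_max - t_min = 3.55 - 0.52 = 3.030
L(0,0) = 181, L_eff = 1 - 181/255 = 0.290196 (inverted)
t(0,0) = 3.55 - 3.030·0.290196 = 2.671
Σt over all 7·11 pixels = 23997/170 ≈ 141.1588235
V = pitch²·Σt = 1.48²·23997/170 = 309.194

t(0,0)=2.671 V=309.194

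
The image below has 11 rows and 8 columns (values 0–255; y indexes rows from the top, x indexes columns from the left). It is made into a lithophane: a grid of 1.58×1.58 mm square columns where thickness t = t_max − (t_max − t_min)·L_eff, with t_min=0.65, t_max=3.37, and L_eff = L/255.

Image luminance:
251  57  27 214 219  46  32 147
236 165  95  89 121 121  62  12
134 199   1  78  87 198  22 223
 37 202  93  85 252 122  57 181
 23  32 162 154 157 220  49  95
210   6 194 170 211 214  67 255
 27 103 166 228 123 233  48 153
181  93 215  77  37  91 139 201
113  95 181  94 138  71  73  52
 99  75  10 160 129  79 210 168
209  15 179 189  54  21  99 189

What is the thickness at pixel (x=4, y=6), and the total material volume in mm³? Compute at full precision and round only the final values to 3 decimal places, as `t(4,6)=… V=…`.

span = t_max - t_min = 3.37 - 0.65 = 2.720
L(4,6) = 123, L_eff = 123/255 = 0.482353
t(4,6) = 3.37 - 2.720·0.482353 = 2.058
Σt over all 11·8 pixels = 67606/375 ≈ 180.2826667
V = pitch²·Σt = 1.58²·67606/375 = 450.058

t(4,6)=2.058 V=450.058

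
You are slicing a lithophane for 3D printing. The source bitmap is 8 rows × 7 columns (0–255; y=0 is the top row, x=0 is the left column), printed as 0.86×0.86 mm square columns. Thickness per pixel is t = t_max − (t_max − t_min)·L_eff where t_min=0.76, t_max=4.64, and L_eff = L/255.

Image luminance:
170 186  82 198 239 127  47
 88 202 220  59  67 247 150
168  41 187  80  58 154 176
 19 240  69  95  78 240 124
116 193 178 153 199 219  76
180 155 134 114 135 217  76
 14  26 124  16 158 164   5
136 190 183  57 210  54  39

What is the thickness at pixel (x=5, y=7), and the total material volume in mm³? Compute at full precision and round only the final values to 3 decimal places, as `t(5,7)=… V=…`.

t(5,7)=3.818 V=109.667

span = t_max - t_min = 4.64 - 0.76 = 3.880
L(5,7) = 54, L_eff = 54/255 = 0.211765
t(5,7) = 4.64 - 3.880·0.211765 = 3.818
Σt over all 8·7 pixels = 315092/2125 ≈ 148.2785882
V = pitch²·Σt = 0.86²·315092/2125 = 109.667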